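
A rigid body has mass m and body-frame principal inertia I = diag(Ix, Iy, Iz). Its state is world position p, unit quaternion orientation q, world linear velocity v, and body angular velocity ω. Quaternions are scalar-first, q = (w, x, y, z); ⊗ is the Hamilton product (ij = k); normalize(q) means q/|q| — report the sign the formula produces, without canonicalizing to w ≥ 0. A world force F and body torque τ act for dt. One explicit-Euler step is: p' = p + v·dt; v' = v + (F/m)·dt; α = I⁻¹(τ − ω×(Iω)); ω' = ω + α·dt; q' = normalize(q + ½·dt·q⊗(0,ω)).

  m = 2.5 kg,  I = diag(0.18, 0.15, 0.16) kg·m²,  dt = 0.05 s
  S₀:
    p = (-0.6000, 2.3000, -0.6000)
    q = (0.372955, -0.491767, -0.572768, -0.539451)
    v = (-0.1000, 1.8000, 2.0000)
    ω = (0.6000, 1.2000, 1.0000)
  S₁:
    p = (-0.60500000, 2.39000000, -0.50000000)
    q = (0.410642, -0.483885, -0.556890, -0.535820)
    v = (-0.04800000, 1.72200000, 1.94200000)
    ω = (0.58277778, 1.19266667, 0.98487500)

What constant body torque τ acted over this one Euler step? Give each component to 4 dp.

ω₁ − ω₀ = (-0.01722222, -0.00733333, -0.01512500)
I·α + gyro = (-0.0500, -0.0100, -0.0700)

τ = (-0.0500, -0.0100, -0.0700)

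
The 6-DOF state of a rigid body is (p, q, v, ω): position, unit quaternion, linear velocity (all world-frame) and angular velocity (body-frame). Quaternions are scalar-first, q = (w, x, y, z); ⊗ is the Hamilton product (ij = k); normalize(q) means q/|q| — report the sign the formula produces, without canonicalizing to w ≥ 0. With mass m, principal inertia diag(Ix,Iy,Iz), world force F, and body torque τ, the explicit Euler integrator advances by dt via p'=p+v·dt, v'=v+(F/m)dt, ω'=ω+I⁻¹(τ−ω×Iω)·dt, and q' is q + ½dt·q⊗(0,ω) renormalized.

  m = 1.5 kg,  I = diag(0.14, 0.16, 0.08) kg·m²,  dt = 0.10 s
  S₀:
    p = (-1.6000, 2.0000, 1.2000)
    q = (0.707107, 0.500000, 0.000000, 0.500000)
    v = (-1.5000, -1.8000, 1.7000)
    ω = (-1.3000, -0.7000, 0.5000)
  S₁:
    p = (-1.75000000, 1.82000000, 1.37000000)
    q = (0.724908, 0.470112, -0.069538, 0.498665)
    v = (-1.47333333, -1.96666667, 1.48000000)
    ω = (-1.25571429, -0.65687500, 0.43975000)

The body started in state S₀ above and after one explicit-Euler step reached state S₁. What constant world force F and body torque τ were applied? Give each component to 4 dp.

v₁ − v₀ = (0.02666667, -0.16666667, -0.22000000)
m·(v₁−v₀)/dt = (0.4000, -2.5000, -3.3000)
rate change Δω = (0.04428571, 0.04312500, -0.06025000)
I·α + gyro = (0.0900, 0.0300, -0.0300)

F = (0.4000, -2.5000, -3.3000)
τ = (0.0900, 0.0300, -0.0300)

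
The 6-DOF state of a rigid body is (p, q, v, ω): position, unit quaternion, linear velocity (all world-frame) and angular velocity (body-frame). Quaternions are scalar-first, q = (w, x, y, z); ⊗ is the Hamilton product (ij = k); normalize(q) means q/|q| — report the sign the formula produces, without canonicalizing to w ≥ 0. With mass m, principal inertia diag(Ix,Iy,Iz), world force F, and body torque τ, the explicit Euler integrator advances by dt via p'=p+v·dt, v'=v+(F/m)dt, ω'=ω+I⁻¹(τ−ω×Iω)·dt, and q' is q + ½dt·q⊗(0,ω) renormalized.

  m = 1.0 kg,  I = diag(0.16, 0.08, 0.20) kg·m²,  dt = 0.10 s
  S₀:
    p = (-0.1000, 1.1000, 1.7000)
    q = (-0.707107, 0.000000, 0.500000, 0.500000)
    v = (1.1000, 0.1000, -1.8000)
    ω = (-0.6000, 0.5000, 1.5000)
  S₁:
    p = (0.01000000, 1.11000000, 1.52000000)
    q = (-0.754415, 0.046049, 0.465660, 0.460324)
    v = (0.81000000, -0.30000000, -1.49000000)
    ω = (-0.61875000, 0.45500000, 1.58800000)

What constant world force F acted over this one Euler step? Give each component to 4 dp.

F = (-2.9000, -4.0000, 3.1000)

v₁ − v₀ = (-0.29000000, -0.40000000, 0.31000000)
F = m·Δv/dt = (-2.9000, -4.0000, 3.1000)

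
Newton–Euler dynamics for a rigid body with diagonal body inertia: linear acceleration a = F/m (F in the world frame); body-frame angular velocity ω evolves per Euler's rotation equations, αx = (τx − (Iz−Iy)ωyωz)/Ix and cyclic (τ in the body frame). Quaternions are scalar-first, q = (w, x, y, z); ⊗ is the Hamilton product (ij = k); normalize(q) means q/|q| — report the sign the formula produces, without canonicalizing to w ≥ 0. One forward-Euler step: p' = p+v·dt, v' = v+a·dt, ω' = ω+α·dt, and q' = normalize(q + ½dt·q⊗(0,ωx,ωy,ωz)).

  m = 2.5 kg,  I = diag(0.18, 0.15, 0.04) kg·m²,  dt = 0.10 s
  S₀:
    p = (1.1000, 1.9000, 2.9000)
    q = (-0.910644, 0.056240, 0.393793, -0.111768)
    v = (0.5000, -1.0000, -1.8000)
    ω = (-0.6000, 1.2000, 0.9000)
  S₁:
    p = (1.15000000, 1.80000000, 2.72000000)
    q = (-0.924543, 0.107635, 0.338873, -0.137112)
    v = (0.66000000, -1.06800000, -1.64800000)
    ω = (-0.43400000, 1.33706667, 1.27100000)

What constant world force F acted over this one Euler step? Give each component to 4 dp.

F = (4.0000, -1.7000, 3.8000)

velocity change Δv = (0.16000000, -0.06800000, 0.15200000)
m·(v₁−v₀)/dt = (4.0000, -1.7000, 3.8000)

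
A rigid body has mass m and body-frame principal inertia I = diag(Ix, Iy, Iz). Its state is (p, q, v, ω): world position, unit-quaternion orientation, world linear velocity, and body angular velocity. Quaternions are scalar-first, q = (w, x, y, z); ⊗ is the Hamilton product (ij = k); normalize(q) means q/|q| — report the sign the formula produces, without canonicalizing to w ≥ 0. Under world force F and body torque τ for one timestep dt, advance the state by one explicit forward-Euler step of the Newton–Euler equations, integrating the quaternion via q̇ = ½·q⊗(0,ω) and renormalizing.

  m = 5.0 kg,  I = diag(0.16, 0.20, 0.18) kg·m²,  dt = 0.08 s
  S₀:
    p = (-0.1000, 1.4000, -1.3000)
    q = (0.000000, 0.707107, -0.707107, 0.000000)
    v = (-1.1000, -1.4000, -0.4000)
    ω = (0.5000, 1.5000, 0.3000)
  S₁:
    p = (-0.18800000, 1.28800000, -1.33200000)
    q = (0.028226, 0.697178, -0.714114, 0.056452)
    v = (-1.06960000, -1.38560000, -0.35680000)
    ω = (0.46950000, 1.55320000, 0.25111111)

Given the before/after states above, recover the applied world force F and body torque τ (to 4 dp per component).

F = (1.9000, 0.9000, 2.7000)
τ = (-0.0700, 0.1300, -0.0800)

ω₁ − ω₀ = (-0.03050000, 0.05320000, -0.04888889)
gyro term ω₀×Iω₀ = (-0.0090, -0.0030, 0.0300)
τ = I·(Δω/dt) + ω₀×(Iω₀) = (-0.0700, 0.1300, -0.0800)
Δv = v₁−v₀ = (0.03040000, 0.01440000, 0.04320000)
m·(v₁−v₀)/dt = (1.9000, 0.9000, 2.7000)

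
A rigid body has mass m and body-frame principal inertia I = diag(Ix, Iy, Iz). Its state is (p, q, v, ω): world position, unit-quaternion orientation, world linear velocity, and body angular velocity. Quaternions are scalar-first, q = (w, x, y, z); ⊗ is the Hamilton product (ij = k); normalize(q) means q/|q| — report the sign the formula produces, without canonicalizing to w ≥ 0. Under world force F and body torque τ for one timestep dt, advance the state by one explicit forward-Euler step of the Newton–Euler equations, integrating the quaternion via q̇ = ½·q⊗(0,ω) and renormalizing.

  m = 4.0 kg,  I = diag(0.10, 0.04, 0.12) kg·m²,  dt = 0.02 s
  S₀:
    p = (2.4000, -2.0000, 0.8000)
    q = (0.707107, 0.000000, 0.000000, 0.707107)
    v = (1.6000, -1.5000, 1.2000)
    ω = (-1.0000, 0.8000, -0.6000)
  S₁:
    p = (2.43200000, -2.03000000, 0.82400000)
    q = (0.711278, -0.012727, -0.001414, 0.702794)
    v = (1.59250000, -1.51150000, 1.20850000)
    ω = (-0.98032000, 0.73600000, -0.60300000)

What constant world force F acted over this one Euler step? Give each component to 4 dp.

F = (-1.5000, -2.3000, 1.7000)

velocity change Δv = (-0.00750000, -0.01150000, 0.00850000)
F = m·Δv/dt = (-1.5000, -2.3000, 1.7000)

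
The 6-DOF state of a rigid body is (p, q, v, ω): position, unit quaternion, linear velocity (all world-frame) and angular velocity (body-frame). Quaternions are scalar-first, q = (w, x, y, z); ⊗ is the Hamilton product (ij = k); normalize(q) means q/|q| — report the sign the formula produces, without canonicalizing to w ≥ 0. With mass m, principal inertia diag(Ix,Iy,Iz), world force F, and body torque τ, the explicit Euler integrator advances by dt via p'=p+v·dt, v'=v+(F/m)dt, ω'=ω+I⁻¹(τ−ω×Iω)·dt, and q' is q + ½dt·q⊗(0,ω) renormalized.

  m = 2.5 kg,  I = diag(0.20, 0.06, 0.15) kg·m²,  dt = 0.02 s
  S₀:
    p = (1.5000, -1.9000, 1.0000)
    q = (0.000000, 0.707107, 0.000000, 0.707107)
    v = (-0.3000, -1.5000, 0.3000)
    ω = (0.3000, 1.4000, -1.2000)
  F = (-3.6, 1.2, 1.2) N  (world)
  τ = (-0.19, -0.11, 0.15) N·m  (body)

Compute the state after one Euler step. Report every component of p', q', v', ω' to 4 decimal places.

ω×(Iω) gyroscopic = (-0.1512, -0.0180, -0.0588)
α = I⁻¹(τ − ω×Iω) = (-0.1940, -1.5333, 1.3920)
ω' = ω + α·dt = (0.2961, 1.3693, -1.1722)
2q̇ = q⊗(0,ω) = (0.6363963, -0.9899498, 1.0606605, 0.9899498)
updated quaternion q' = (0.0064, 0.6971, 0.0106, 0.7169)
new position p' = (1.4940, -1.9300, 1.0060)
new velocity v' = (-0.3288, -1.4904, 0.3096)

p' = (1.4940, -1.9300, 1.0060)
q' = (0.0064, 0.6971, 0.0106, 0.7169)
v' = (-0.3288, -1.4904, 0.3096)
ω' = (0.2961, 1.3693, -1.1722)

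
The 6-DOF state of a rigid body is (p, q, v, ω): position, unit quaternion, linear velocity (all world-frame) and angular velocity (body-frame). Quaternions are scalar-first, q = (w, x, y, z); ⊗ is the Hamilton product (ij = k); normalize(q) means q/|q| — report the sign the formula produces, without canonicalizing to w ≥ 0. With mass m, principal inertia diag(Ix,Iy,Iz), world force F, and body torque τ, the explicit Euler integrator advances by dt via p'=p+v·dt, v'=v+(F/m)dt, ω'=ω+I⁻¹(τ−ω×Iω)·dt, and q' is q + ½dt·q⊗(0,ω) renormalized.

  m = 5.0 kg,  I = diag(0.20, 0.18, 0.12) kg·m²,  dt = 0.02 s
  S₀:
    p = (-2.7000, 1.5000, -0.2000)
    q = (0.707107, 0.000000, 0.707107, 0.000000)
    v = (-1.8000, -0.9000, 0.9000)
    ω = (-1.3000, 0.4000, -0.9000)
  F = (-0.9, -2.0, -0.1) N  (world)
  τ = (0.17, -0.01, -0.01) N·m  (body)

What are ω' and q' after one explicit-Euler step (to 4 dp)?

(τ − ω×Iω)/I = (0.7420, -0.5756, -0.1700)
new body rate ω' = (-1.2852, 0.3885, -0.9034)
q⊗(0,ω) = (-0.2828428, -1.5556354, 0.2828428, 0.2828428)
updated quaternion q' = (0.7042, -0.0156, 0.7098, 0.0028)

ω' = (-1.2852, 0.3885, -0.9034)
q' = (0.7042, -0.0156, 0.7098, 0.0028)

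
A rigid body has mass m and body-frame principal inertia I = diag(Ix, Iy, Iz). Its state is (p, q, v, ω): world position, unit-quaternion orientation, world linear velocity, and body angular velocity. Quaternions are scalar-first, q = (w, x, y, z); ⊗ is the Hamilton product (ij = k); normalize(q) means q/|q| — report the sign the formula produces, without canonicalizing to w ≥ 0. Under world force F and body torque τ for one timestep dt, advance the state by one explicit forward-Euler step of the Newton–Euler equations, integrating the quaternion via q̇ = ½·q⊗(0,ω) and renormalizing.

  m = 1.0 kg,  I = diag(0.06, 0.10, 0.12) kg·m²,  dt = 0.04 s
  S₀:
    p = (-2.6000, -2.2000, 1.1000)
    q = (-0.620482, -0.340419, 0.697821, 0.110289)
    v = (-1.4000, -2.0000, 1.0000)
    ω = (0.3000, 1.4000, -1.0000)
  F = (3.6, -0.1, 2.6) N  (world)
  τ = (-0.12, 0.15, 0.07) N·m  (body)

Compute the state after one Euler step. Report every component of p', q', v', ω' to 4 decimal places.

ω×(Iω) gyroscopic = (-0.0280, 0.0180, 0.0168)
(τ − ω×Iω)/I = (-1.5333, 1.3200, 0.4433)
new body rate ω' = (0.2387, 1.4528, -0.9823)
q⊗(0,ω) = (-0.7645347, -1.0383702, -1.1760071, -0.0654509)
updated quaternion q' = (-0.6354, -0.3610, 0.6739, 0.1089)
a = F/m = (3.6000, -0.1000, 2.6000)
new position p' = (-2.6560, -2.2800, 1.1400)
v' = v + a·dt = (-1.2560, -2.0040, 1.1040)

p' = (-2.6560, -2.2800, 1.1400)
q' = (-0.6354, -0.3610, 0.6739, 0.1089)
v' = (-1.2560, -2.0040, 1.1040)
ω' = (0.2387, 1.4528, -0.9823)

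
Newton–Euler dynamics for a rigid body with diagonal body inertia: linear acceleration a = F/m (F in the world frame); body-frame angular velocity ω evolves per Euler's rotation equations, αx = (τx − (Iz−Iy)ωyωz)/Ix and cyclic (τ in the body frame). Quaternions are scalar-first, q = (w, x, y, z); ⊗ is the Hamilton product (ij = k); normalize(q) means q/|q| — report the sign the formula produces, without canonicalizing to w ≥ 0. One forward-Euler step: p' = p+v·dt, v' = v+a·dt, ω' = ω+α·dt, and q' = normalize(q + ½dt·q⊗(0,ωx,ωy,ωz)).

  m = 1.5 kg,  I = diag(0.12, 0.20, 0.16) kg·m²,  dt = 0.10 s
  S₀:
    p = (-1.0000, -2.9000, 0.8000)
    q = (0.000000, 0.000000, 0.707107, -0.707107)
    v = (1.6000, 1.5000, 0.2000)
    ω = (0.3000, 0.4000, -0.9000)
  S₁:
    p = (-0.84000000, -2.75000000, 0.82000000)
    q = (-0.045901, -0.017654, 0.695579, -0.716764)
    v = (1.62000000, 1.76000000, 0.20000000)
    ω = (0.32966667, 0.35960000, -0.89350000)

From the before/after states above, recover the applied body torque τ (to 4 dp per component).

rate change Δω = (0.02966667, -0.04040000, 0.00650000)
ω₀×(Iω₀) = (0.0144, 0.0108, 0.0096)
applied torque τ = (0.0500, -0.0700, 0.0200)

τ = (0.0500, -0.0700, 0.0200)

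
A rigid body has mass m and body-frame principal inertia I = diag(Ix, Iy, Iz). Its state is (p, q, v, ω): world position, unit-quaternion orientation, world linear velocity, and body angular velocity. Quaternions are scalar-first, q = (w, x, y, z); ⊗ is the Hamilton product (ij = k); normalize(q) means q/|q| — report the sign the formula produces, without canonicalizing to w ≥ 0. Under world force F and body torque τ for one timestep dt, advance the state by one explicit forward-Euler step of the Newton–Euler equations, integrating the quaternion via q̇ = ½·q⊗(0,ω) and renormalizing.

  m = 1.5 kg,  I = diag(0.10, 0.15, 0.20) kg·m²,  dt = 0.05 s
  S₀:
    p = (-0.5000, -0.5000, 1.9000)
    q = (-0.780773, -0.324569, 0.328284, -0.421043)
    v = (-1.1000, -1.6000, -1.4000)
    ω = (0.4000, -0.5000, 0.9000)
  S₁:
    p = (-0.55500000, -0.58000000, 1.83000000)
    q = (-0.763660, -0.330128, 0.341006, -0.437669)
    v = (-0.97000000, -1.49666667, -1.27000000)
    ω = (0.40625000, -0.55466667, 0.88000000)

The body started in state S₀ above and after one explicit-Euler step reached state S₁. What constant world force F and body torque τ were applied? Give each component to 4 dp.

velocity change Δv = (0.13000000, 0.10333333, 0.13000000)
applied force F = (3.9000, 3.1000, 3.9000)
rate change Δω = (0.00625000, -0.05466667, -0.02000000)
precession coupling = (-0.0225, -0.0360, -0.0100)
applied torque τ = (-0.0100, -0.2000, -0.0900)

F = (3.9000, 3.1000, 3.9000)
τ = (-0.0100, -0.2000, -0.0900)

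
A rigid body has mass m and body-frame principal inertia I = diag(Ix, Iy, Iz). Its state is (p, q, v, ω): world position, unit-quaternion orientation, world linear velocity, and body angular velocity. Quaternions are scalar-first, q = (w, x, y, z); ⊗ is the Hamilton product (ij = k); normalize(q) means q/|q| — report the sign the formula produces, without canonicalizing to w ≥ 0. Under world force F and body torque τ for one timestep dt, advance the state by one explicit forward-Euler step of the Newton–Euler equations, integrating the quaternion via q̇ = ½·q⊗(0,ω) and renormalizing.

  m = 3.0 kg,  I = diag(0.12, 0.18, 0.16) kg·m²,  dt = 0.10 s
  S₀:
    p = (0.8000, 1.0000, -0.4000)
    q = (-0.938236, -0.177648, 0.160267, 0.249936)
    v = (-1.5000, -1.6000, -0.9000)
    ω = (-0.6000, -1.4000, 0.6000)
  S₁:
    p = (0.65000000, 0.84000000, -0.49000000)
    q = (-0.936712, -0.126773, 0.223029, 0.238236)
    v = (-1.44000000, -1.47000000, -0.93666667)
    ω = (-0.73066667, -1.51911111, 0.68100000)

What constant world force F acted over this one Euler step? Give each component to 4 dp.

velocity change Δv = (0.06000000, 0.13000000, -0.03666667)
applied force F = (1.8000, 3.9000, -1.1000)

F = (1.8000, 3.9000, -1.1000)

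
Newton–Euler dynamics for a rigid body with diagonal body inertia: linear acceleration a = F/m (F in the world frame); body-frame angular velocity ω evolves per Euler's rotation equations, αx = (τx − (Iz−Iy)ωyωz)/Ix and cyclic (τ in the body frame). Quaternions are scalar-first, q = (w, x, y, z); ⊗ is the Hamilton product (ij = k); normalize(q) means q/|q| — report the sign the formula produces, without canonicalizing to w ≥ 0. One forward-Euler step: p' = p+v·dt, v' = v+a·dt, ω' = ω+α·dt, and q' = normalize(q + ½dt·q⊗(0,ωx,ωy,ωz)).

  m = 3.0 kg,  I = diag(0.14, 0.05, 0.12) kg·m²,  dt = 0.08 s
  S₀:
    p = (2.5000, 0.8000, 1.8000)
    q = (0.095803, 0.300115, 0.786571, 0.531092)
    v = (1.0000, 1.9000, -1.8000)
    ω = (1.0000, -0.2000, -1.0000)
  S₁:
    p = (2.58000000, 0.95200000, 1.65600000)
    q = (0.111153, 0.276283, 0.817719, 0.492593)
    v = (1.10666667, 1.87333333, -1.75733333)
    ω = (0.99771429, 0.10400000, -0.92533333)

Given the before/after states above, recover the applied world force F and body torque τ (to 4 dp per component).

F = (4.0000, -1.0000, 1.6000)
τ = (0.0100, 0.1700, 0.1300)

v₁ − v₀ = (0.10666667, -0.02666667, 0.04266667)
F = m·Δv/dt = (4.0000, -1.0000, 1.6000)
Δω = ω₁−ω₀ = (-0.00228571, 0.30400000, 0.07466667)
applied torque τ = (0.0100, 0.1700, 0.1300)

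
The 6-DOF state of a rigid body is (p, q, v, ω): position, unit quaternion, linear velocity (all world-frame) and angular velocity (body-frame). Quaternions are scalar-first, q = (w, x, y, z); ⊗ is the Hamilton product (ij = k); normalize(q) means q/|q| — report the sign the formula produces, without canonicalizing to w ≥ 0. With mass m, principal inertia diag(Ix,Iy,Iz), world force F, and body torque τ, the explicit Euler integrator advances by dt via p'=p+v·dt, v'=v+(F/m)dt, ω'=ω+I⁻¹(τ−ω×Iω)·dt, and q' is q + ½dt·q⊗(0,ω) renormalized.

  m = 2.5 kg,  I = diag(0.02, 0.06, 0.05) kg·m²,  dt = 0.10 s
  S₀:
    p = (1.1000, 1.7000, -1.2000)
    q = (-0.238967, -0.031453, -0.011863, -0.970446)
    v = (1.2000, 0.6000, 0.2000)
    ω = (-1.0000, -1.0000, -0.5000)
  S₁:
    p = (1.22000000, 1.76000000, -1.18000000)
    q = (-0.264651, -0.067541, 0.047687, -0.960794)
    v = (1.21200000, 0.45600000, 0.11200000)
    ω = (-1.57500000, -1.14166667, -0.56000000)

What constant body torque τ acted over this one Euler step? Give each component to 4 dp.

ω₁ − ω₀ = (-0.57500000, -0.14166667, -0.06000000)
ω₀×(Iω₀) = (-0.0050, -0.0150, 0.0400)
τ = I·(Δω/dt) + ω₀×(Iω₀) = (-0.1200, -0.1000, 0.0100)

τ = (-0.1200, -0.1000, 0.0100)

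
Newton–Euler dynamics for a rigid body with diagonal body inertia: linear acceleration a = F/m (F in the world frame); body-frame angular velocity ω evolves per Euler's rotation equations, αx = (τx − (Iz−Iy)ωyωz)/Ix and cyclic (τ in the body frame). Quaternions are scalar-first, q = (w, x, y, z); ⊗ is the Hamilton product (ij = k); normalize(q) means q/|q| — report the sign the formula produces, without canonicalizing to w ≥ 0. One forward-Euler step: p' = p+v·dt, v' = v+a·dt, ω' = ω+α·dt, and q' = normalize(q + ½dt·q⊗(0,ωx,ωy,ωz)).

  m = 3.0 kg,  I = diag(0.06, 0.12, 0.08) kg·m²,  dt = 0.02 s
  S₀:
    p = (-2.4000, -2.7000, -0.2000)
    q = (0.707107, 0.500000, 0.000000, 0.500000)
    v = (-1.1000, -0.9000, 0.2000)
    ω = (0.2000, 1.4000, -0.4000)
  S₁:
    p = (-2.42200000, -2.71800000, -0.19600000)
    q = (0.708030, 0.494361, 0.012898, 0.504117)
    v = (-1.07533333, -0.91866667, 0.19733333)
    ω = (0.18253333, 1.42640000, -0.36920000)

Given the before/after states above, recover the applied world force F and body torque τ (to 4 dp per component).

F = (3.7000, -2.8000, -0.4000)
τ = (-0.0300, 0.1600, 0.1400)

v₁ − v₀ = (0.02466667, -0.01866667, -0.00266667)
F = m·Δv/dt = (3.7000, -2.8000, -0.4000)
ω₁ − ω₀ = (-0.01746667, 0.02640000, 0.03080000)
gyro term ω₀×Iω₀ = (0.0224, 0.0016, 0.0168)
applied torque τ = (-0.0300, 0.1600, 0.1400)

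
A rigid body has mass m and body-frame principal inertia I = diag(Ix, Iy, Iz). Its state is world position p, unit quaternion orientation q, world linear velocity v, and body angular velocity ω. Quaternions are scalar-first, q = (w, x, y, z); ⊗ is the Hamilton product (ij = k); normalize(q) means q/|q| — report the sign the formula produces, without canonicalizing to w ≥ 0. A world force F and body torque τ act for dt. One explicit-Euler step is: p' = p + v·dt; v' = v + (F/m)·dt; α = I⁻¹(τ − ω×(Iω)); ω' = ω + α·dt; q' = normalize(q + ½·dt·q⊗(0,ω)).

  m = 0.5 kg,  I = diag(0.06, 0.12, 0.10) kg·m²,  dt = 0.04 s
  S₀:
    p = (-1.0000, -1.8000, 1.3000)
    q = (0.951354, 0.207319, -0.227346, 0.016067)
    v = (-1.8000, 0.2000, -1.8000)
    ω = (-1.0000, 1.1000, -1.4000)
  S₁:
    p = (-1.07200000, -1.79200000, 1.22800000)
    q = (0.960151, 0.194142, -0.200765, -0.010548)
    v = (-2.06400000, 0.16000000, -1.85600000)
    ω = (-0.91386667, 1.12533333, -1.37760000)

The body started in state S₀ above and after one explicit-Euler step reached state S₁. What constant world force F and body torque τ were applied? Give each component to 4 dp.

F = (-3.3000, -0.5000, -0.7000)
τ = (0.1600, 0.0200, -0.0100)

Δv = v₁−v₀ = (-0.26400000, -0.04000000, -0.05600000)
applied force F = (-3.3000, -0.5000, -0.7000)
rate change Δω = (0.08613333, 0.02533333, 0.02240000)
ω₀×(Iω₀) = (0.0308, -0.0560, -0.0660)
τ = I·(Δω/dt) + ω₀×(Iω₀) = (0.1600, 0.0200, -0.0100)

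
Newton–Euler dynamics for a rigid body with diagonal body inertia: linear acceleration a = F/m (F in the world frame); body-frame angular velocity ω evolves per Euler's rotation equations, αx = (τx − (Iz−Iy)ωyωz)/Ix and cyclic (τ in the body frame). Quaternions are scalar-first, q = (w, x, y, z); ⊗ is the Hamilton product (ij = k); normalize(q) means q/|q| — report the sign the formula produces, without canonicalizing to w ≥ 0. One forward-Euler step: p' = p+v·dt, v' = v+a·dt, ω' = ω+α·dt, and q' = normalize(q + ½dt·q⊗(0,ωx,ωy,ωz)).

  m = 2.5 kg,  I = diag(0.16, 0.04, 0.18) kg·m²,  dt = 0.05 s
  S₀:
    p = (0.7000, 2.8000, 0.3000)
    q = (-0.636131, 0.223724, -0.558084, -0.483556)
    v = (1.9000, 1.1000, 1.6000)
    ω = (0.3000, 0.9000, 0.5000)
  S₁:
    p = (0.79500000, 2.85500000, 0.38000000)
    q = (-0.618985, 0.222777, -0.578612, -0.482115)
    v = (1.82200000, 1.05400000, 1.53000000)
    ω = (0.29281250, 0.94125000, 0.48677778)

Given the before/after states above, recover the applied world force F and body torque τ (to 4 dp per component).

rate change Δω = (-0.00718750, 0.04125000, -0.01322222)
applied torque τ = (0.0400, 0.0300, -0.0800)
Δv = v₁−v₀ = (-0.07800000, -0.04600000, -0.07000000)
F = m·Δv/dt = (-3.9000, -2.3000, -3.5000)

F = (-3.9000, -2.3000, -3.5000)
τ = (0.0400, 0.0300, -0.0800)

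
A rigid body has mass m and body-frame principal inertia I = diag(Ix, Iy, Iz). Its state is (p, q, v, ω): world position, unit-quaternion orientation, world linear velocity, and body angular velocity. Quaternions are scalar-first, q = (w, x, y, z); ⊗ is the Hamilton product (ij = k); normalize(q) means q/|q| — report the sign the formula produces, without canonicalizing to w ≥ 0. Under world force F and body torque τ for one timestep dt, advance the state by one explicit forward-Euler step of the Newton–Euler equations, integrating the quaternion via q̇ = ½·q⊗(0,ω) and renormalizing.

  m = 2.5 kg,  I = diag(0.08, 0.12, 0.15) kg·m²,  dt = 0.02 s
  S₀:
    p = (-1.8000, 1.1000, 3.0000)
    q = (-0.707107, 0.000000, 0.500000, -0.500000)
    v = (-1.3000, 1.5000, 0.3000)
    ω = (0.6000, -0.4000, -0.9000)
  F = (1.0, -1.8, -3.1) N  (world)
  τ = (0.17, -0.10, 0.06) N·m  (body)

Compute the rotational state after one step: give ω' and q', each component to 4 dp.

ω' = (0.6398, -0.4230, -0.8907)
q' = (-0.7096, -0.0107, 0.4998, -0.4966)

precession coupling ω×(Iω) = (0.0108, 0.0378, -0.0096)
(τ − ω×Iω)/I = (1.9900, -1.1483, 0.4640)
ω + α·dt = (0.6398, -0.4230, -0.8907)
q⊗(0,ω) = (-0.2500000, -1.0742642, -0.0171572, 0.3363963)
q + ½dt·q⊗(0,ω), renormalized = (-0.7096, -0.0107, 0.4998, -0.4966)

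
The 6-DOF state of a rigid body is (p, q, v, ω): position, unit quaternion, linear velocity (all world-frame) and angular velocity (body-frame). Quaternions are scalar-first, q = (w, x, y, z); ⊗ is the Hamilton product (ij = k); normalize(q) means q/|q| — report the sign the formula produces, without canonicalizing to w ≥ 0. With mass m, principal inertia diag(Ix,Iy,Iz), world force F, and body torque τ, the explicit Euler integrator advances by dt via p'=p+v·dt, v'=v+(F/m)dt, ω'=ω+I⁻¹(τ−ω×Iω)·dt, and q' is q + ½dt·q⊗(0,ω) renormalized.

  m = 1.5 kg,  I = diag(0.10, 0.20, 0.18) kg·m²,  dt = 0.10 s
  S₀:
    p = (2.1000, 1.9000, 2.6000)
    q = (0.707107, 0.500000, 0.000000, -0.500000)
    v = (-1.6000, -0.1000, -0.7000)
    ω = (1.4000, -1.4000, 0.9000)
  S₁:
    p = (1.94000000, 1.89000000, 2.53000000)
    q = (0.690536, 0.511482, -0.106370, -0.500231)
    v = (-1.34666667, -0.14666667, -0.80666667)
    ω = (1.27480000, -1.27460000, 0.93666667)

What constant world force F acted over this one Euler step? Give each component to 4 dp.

velocity change Δv = (0.25333333, -0.04666667, -0.10666667)
applied force F = (3.8000, -0.7000, -1.6000)

F = (3.8000, -0.7000, -1.6000)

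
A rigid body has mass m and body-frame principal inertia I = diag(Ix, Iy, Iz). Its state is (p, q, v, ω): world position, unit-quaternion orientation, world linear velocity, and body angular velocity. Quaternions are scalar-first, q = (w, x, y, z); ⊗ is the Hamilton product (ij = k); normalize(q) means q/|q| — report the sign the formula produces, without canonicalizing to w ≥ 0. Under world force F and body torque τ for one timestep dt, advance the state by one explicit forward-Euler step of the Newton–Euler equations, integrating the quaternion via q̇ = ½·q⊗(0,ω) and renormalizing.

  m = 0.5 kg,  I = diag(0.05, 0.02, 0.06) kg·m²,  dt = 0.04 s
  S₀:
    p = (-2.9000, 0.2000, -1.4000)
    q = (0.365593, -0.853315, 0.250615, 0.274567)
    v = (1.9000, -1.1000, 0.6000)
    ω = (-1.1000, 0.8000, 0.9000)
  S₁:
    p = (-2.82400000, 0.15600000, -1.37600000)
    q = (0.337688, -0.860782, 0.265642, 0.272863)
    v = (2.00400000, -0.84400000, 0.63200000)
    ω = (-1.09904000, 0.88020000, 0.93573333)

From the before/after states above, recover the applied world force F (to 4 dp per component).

velocity change Δv = (0.10400000, 0.25600000, 0.03200000)
F = m·Δv/dt = (1.3000, 3.2000, 0.4000)

F = (1.3000, 3.2000, 0.4000)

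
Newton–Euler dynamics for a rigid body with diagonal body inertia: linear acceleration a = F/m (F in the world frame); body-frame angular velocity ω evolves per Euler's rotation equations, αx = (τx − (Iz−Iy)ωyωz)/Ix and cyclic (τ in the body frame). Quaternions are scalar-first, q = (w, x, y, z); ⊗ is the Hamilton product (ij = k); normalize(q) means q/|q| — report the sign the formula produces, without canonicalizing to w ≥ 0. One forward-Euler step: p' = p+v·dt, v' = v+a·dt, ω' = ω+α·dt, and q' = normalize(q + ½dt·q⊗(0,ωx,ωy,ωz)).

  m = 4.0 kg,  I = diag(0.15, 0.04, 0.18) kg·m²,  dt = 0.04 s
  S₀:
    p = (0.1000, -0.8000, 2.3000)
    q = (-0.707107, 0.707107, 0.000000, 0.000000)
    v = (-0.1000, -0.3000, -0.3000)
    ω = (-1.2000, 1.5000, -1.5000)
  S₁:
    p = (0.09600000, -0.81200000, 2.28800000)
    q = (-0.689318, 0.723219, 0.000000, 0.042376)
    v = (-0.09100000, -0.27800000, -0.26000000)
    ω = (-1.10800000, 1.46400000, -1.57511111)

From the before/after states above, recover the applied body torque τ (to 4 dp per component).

Δω = ω₁−ω₀ = (0.09200000, -0.03600000, -0.07511111)
precession coupling = (-0.3150, -0.0540, 0.1980)
τ = I·(Δω/dt) + ω₀×(Iω₀) = (0.0300, -0.0900, -0.1400)

τ = (0.0300, -0.0900, -0.1400)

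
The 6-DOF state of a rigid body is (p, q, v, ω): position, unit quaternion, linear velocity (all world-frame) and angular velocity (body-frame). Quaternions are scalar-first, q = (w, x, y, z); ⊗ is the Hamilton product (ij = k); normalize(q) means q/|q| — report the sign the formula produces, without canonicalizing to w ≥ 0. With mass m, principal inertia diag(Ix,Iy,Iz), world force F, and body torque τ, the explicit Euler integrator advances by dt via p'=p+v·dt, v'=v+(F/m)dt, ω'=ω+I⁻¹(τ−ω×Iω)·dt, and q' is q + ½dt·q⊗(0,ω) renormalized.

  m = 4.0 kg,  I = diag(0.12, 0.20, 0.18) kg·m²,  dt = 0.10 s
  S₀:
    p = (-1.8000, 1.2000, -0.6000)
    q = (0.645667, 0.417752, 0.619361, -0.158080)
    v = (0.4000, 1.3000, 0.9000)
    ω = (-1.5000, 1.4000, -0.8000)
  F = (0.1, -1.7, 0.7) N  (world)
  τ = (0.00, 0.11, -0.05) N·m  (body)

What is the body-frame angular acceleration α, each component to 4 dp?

ω×(Iω) gyroscopic = (0.0224, -0.0720, -0.1680)
α = I⁻¹(τ − ω×Iω) = (-0.1867, 0.9100, 0.6556)

α = (-0.1867, 0.9100, 0.6556)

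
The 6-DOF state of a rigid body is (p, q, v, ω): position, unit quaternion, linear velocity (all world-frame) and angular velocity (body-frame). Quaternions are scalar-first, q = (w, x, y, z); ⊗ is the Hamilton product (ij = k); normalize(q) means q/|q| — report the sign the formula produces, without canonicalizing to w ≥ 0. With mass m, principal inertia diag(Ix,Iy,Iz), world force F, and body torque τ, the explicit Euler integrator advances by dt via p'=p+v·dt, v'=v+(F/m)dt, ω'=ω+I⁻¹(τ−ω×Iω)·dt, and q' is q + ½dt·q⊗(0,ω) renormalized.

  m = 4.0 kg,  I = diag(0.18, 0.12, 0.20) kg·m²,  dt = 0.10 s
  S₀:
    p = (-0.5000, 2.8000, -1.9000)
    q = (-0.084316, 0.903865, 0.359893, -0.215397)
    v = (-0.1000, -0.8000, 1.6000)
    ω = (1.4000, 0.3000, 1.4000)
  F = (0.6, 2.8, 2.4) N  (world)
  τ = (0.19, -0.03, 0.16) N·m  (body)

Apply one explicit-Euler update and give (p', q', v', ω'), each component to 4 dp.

p' = (-0.5100, 2.7200, -1.7400)
q' = (-0.1372, 0.9218, 0.2789, -0.2318)
v' = (-0.0850, -0.7300, 1.6600)
ω' = (1.4869, 0.3077, 1.4926)

p' = p + v·dt = (-0.5100, 2.7200, -1.7400)
new velocity v' = (-0.0850, -0.7300, 1.6600)
gyro term ω×Iω = (0.0336, -0.0392, -0.0252)
angular accel α = (0.8689, 0.0767, 0.9260)
ω' = ω + α·dt = (1.4869, 0.3077, 1.4926)
Hamilton product q⊗(0,ω) = (-1.0718231, 0.4504269, -1.5922616, -0.3507331)
updated quaternion q' = (-0.1372, 0.9218, 0.2789, -0.2318)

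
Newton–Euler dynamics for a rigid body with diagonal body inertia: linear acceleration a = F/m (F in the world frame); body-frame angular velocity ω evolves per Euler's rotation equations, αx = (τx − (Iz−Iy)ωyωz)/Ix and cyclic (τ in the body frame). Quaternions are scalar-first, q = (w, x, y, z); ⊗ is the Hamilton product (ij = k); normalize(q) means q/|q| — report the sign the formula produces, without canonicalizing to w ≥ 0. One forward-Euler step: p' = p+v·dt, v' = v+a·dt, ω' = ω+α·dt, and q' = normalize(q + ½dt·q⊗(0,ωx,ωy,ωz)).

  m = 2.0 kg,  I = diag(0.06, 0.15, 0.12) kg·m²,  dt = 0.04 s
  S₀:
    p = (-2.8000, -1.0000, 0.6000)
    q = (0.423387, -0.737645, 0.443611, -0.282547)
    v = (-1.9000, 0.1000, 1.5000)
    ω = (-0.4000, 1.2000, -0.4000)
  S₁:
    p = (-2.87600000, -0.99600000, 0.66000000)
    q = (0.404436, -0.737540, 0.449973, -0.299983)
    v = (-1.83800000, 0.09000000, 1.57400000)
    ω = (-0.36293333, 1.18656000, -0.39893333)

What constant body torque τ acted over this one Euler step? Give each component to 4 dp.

τ = (0.0700, -0.0600, -0.0400)

rate change Δω = (0.03706667, -0.01344000, 0.00106667)
ω₀×(Iω₀) = (0.0144, -0.0096, -0.0432)
I·α + gyro = (0.0700, -0.0600, -0.0400)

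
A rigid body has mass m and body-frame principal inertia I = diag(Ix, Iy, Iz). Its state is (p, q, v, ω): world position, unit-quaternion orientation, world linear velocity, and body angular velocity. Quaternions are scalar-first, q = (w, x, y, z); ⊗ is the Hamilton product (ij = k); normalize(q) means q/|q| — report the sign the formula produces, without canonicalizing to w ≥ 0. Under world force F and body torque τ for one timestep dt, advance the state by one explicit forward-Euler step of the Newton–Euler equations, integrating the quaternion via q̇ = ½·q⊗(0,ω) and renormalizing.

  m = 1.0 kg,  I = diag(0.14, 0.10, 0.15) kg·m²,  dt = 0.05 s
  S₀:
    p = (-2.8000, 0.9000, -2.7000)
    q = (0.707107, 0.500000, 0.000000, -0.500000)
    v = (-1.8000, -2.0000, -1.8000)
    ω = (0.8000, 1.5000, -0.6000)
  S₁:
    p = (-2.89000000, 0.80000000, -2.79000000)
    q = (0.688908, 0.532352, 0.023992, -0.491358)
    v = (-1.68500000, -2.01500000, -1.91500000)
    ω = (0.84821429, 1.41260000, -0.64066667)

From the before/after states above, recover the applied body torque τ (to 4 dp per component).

τ = (0.0900, -0.1700, -0.1700)

ω₁ − ω₀ = (0.04821429, -0.08740000, -0.04066667)
τ = I·(Δω/dt) + ω₀×(Iω₀) = (0.0900, -0.1700, -0.1700)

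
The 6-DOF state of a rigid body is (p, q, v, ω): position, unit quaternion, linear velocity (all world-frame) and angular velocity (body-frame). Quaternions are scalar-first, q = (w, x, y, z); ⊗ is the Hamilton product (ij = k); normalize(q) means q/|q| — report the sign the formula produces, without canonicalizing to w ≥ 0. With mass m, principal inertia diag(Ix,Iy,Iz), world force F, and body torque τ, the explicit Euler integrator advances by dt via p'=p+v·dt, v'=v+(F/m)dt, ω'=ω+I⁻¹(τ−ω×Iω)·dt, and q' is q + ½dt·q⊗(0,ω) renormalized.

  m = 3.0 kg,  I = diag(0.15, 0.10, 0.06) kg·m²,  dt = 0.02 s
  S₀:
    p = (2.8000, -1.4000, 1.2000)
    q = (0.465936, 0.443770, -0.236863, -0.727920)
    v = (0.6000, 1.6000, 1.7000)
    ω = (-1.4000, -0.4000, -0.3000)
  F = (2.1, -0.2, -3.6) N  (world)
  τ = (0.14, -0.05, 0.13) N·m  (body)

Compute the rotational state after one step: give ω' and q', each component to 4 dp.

gyro term ω×Iω = (-0.0048, 0.0378, -0.0280)
α = I⁻¹(τ − ω×Iω) = (0.9653, -0.8780, 2.6333)
new body rate ω' = (-1.3807, -0.4176, -0.2473)
2q̇ = q⊗(0,ω) = (0.3081568, -0.8724195, 0.9658446, -0.6488970)
q' = normalize(q + ½dt·q⊗(0,ω)) = (0.4690, 0.4350, -0.2272, -0.7343)

ω' = (-1.3807, -0.4176, -0.2473)
q' = (0.4690, 0.4350, -0.2272, -0.7343)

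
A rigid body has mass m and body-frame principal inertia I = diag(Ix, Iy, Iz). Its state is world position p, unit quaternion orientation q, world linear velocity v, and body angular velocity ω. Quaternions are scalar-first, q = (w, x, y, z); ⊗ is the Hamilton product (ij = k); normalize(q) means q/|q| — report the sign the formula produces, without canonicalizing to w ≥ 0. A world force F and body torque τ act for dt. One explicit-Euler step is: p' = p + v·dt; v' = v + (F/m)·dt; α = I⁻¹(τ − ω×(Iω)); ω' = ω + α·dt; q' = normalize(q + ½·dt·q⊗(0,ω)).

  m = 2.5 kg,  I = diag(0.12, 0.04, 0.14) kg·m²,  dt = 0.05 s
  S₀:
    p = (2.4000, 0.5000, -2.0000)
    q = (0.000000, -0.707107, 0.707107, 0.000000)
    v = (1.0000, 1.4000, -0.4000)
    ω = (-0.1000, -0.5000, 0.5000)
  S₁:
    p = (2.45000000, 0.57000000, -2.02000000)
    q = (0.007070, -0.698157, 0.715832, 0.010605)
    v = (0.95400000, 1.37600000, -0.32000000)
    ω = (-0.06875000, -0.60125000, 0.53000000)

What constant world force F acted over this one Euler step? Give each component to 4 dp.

F = (-2.3000, -1.2000, 4.0000)

velocity change Δv = (-0.04600000, -0.02400000, 0.08000000)
m·(v₁−v₀)/dt = (-2.3000, -1.2000, 4.0000)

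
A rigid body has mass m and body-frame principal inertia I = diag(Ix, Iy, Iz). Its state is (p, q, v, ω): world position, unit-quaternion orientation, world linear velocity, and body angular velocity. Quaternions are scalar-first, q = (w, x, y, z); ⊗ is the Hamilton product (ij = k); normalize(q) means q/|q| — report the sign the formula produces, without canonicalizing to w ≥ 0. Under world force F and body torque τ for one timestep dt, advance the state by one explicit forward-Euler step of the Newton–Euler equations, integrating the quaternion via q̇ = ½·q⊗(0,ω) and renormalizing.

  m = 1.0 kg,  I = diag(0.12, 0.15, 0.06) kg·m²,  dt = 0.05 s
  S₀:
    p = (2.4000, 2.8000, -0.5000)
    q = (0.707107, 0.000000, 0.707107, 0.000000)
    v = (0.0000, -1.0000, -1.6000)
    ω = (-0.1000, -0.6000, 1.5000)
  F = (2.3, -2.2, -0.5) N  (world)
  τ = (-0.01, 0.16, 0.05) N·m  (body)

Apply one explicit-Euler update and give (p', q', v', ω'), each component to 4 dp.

p' = (2.4000, 2.7500, -0.5800)
q' = (0.7171, 0.0247, 0.6959, 0.0283)
v' = (0.1150, -1.1100, -1.6250)
ω' = (-0.1379, -0.5437, 1.5402)

ω×(Iω) gyroscopic = (0.0810, -0.0090, 0.0018)
α = I⁻¹(τ − ω×Iω) = (-0.7583, 1.1267, 0.8033)
ω + α·dt = (-0.1379, -0.5437, 1.5402)
Hamilton product q⊗(0,ω) = (0.4242642, 0.9899498, -0.4242642, 1.1313712)
q + ½dt·q⊗(0,ω), renormalized = (0.7171, 0.0247, 0.6959, 0.0283)
p' = p + v·dt = (2.4000, 2.7500, -0.5800)
v' = v + a·dt = (0.1150, -1.1100, -1.6250)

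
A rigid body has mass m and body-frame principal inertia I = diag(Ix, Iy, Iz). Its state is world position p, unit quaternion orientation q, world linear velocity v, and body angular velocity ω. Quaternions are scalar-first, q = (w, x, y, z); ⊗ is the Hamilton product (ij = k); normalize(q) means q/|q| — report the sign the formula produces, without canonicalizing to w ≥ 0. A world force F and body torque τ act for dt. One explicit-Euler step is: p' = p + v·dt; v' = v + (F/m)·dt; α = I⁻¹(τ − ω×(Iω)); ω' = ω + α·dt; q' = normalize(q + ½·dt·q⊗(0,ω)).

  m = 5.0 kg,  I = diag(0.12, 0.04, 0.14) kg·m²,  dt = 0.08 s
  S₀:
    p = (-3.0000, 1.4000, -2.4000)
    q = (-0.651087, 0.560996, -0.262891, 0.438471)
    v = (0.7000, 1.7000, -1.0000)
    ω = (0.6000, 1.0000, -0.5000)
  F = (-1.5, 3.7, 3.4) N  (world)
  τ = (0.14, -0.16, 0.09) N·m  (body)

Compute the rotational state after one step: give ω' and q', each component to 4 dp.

gyro term ω×Iω = (-0.0500, 0.0060, -0.0480)
α = I⁻¹(τ − ω×Iω) = (1.5833, -4.1500, 0.9857)
ω' = ω + α·dt = (0.7267, 0.6680, -0.4211)
2q̇ = q⊗(0,ω) = (0.1455289, -0.6976777, -0.1075064, 1.0442741)
q + ½dt·q⊗(0,ω), renormalized = (-0.6444, 0.5324, -0.2668, 0.4796)

ω' = (0.7267, 0.6680, -0.4211)
q' = (-0.6444, 0.5324, -0.2668, 0.4796)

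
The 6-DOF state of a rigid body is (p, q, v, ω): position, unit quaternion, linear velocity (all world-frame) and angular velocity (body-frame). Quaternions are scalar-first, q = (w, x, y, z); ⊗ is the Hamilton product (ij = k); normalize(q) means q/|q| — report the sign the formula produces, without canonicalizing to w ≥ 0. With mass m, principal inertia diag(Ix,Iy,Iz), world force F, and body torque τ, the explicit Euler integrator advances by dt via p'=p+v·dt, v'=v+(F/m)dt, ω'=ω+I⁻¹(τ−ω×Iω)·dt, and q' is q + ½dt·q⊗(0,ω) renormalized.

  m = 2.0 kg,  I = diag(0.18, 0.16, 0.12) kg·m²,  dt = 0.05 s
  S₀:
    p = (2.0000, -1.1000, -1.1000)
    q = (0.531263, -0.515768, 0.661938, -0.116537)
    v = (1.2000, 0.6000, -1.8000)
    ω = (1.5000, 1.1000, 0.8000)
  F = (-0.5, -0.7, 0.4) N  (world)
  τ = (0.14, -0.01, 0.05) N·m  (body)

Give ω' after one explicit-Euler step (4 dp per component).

angular accel α = (0.9733, -0.5125, 0.6917)
ω + α·dt = (1.5487, 1.0744, 0.8346)

ω' = (1.5487, 1.0744, 0.8346)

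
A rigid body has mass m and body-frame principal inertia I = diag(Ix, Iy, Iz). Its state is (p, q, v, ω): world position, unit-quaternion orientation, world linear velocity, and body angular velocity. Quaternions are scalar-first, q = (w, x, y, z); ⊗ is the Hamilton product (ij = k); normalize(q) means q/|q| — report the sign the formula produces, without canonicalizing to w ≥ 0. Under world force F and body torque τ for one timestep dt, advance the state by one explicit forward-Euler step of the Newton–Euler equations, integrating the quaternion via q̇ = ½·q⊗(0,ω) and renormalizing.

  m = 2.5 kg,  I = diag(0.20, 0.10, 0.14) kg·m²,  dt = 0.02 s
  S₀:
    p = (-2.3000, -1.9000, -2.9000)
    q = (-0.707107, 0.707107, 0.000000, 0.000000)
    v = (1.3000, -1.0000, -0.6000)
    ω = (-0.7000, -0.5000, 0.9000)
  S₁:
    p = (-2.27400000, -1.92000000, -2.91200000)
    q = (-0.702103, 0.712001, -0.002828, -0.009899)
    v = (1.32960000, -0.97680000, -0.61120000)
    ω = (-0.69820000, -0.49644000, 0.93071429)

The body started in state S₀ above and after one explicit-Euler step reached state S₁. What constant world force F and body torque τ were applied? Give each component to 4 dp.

F = (3.7000, 2.9000, -1.4000)
τ = (0.0000, -0.0200, 0.1800)

rate change Δω = (0.00180000, 0.00356000, 0.03071429)
precession coupling = (-0.0180, -0.0378, -0.0350)
I·α + gyro = (0.0000, -0.0200, 0.1800)
v₁ − v₀ = (0.02960000, 0.02320000, -0.01120000)
m·(v₁−v₀)/dt = (3.7000, 2.9000, -1.4000)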